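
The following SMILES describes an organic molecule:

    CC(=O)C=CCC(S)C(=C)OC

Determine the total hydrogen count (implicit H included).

14

Walk through each heavy atom and fill implicit hydrogens from standard valence (C 4, N 3, O 2, S 2, halogen 1):
  atom 1: C, bond orders sum to 1 (valence 4) → 3 H
  atom 2: C, bond orders sum to 4 (valence 4) → 0 H
  atom 3: O, bond orders sum to 2 (valence 2) → 0 H
  atom 4: C, bond orders sum to 3 (valence 4) → 1 H
  atom 5: C, bond orders sum to 3 (valence 4) → 1 H
  atom 6: C, bond orders sum to 2 (valence 4) → 2 H
  atom 7: C, bond orders sum to 3 (valence 4) → 1 H
  atom 8: S, bond orders sum to 1 (valence 2) → 1 H
  atom 9: C, bond orders sum to 4 (valence 4) → 0 H
  atom 10: C, bond orders sum to 2 (valence 4) → 2 H
  atom 11: O, bond orders sum to 2 (valence 2) → 0 H
  atom 12: C, bond orders sum to 1 (valence 4) → 3 H
Total hydrogens: 14.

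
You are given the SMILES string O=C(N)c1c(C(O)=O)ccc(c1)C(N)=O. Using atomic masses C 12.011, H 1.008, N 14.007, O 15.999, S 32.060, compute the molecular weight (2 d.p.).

208.17 g/mol

First, the molecular formula is C9H8N2O4 (counting implicit H from valence).
  C: 9 × 12.011 = 108.099
  H: 8 × 1.008 = 8.064
  N: 2 × 14.007 = 28.014
  O: 4 × 15.999 = 63.996
Sum: 9×12.011 + 8×1.008 + 2×14.007 + 4×15.999 = 208.173 → 208.17 g/mol.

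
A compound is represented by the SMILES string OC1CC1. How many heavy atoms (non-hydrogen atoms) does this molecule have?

Every atom symbol written in the SMILES (organic subset) is one heavy atom; implicit H are not written.
Heavy atoms by element → C:3, O:1.
Total: 4.

4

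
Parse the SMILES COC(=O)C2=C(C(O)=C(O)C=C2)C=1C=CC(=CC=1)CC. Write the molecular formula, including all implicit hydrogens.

C16H16O4

Walk through each heavy atom and fill implicit hydrogens from standard valence (C 4, N 3, O 2, S 2, halogen 1):
  atom 1: C, bond orders sum to 1 (valence 4) → 3 H
  atom 2: O, bond orders sum to 2 (valence 2) → 0 H
  atom 3: C, bond orders sum to 4 (valence 4) → 0 H
  atom 4: O, bond orders sum to 2 (valence 2) → 0 H
  atom 5: C, bond orders sum to 4 (valence 4) → 0 H
  atom 6: C, bond orders sum to 4 (valence 4) → 0 H
  atom 7: C, bond orders sum to 4 (valence 4) → 0 H
  atom 8: O, bond orders sum to 1 (valence 2) → 1 H
  atom 9: C, bond orders sum to 4 (valence 4) → 0 H
  atom 10: O, bond orders sum to 1 (valence 2) → 1 H
  atom 11: C, bond orders sum to 3 (valence 4) → 1 H
  atom 12: C, bond orders sum to 3 (valence 4) → 1 H
  atom 13: C, bond orders sum to 4 (valence 4) → 0 H
  atom 14: C, bond orders sum to 3 (valence 4) → 1 H
  atom 15: C, bond orders sum to 3 (valence 4) → 1 H
  atom 16: C, bond orders sum to 4 (valence 4) → 0 H
  atom 17: C, bond orders sum to 3 (valence 4) → 1 H
  atom 18: C, bond orders sum to 3 (valence 4) → 1 H
  atom 19: C, bond orders sum to 2 (valence 4) → 2 H
  atom 20: C, bond orders sum to 1 (valence 4) → 3 H
Totals → C:16, H:16, O:4.
In Hill order: C16H16O4.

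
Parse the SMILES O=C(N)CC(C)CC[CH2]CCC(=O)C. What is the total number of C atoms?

11

Count every carbon token in the SMILES (each C, including those in ring-closure positions and inside branches).
Carbon count: 11.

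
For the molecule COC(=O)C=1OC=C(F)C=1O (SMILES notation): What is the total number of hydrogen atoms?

Walk through each heavy atom and fill implicit hydrogens from standard valence (C 4, N 3, O 2, S 2, halogen 1):
  atom 1: C, bond orders sum to 1 (valence 4) → 3 H
  atom 2: O, bond orders sum to 2 (valence 2) → 0 H
  atom 3: C, bond orders sum to 4 (valence 4) → 0 H
  atom 4: O, bond orders sum to 2 (valence 2) → 0 H
  atom 5: C, bond orders sum to 4 (valence 4) → 0 H
  atom 6: O, bond orders sum to 2 (valence 2) → 0 H
  atom 7: C, bond orders sum to 3 (valence 4) → 1 H
  atom 8: C, bond orders sum to 4 (valence 4) → 0 H
  atom 9: F (halogen, monovalent) → 0 H
  atom 10: C, bond orders sum to 4 (valence 4) → 0 H
  atom 11: O, bond orders sum to 1 (valence 2) → 1 H
Total hydrogens: 5.

5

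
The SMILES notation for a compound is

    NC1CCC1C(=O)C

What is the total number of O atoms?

1

Scan the SMILES for O atoms (remember two-letter symbols like Cl and Br are single atoms).
Oxygen count: 1.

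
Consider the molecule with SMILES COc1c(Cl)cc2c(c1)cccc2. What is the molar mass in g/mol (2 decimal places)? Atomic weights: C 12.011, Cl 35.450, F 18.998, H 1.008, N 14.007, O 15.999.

First, the molecular formula is C11H9ClO (counting implicit H from valence).
  C: 11 × 12.011 = 132.121
  Cl: 1 × 35.450 = 35.450
  H: 9 × 1.008 = 9.072
  O: 1 × 15.999 = 15.999
Sum: 11×12.011 + 1×35.450 + 9×1.008 + 1×15.999 = 192.642 → 192.64 g/mol.

192.64 g/mol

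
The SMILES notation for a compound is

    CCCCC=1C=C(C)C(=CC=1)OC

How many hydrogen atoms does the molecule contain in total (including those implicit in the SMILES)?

18

Walk through each heavy atom and fill implicit hydrogens from standard valence (C 4, N 3, O 2, S 2, halogen 1):
  atom 1: C, bond orders sum to 1 (valence 4) → 3 H
  atom 2: C, bond orders sum to 2 (valence 4) → 2 H
  atom 3: C, bond orders sum to 2 (valence 4) → 2 H
  atom 4: C, bond orders sum to 2 (valence 4) → 2 H
  atom 5: C, bond orders sum to 4 (valence 4) → 0 H
  atom 6: C, bond orders sum to 3 (valence 4) → 1 H
  atom 7: C, bond orders sum to 4 (valence 4) → 0 H
  atom 8: C, bond orders sum to 1 (valence 4) → 3 H
  atom 9: C, bond orders sum to 4 (valence 4) → 0 H
  atom 10: C, bond orders sum to 3 (valence 4) → 1 H
  atom 11: C, bond orders sum to 3 (valence 4) → 1 H
  atom 12: O, bond orders sum to 2 (valence 2) → 0 H
  atom 13: C, bond orders sum to 1 (valence 4) → 3 H
Total hydrogens: 18.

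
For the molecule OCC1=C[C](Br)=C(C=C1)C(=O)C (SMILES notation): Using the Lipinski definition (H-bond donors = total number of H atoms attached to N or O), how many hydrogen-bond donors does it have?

Donors: find every N or O and count the H atoms it carries.
  atom 1 (O): bond orders sum to 1 → 1 H
  atom 11 (O): bond orders sum to 2 → 0 H
Lipinski HBD = 1.

1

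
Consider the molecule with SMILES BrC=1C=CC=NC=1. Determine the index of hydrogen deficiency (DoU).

4

Degree of unsaturation = (number of rings) + (number of π bonds).
Ring closures in the SMILES: 1.
π bonds: 3 double bonds (each 1 DoU) → 3 DoU from unsaturation.
Total DoU = 1 + 3 = 4.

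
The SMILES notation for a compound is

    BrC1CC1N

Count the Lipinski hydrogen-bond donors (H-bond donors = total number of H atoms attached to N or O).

Donors: find every N or O and count the H atoms it carries.
  atom 5 (N): bond orders sum to 1 → 2 H
Lipinski HBD = 2.

2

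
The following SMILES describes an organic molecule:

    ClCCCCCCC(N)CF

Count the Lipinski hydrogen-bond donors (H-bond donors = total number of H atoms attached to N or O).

Donors: find every N or O and count the H atoms it carries.
  atom 9 (N): bond orders sum to 1 → 2 H
Lipinski HBD = 2.

2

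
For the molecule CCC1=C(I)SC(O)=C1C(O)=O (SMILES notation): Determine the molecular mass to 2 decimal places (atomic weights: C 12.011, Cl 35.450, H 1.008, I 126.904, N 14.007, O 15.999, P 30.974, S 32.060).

First, the molecular formula is C7H7IO3S (counting implicit H from valence).
  C: 7 × 12.011 = 84.077
  H: 7 × 1.008 = 7.056
  I: 1 × 126.904 = 126.904
  O: 3 × 15.999 = 47.997
  S: 1 × 32.060 = 32.060
Sum: 7×12.011 + 7×1.008 + 1×126.904 + 3×15.999 + 1×32.060 = 298.094 → 298.09 g/mol.

298.09 g/mol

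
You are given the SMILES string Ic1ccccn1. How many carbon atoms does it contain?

Count every carbon token in the SMILES (each C, including those in ring-closure positions and inside branches).
Carbon count: 5.

5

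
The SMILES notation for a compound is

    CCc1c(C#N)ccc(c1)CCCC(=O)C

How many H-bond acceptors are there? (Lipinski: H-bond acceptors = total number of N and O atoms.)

N atoms: 1; O atoms: 1.
Lipinski HBA = 1 + 1 = 2.

2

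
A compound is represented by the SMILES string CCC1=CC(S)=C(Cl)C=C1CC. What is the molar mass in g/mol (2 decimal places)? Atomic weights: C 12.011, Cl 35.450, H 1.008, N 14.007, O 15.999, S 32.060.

First, the molecular formula is C10H13ClS (counting implicit H from valence).
  C: 10 × 12.011 = 120.110
  Cl: 1 × 35.450 = 35.450
  H: 13 × 1.008 = 13.104
  S: 1 × 32.060 = 32.060
Sum: 10×12.011 + 1×35.450 + 13×1.008 + 1×32.060 = 200.724 → 200.72 g/mol.

200.72 g/mol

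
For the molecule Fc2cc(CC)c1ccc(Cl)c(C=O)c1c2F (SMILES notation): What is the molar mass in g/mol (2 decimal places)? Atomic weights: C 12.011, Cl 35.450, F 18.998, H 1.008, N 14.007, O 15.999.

254.66 g/mol

First, the molecular formula is C13H9ClF2O (counting implicit H from valence).
  C: 13 × 12.011 = 156.143
  Cl: 1 × 35.450 = 35.450
  F: 2 × 18.998 = 37.996
  H: 9 × 1.008 = 9.072
  O: 1 × 15.999 = 15.999
Sum: 13×12.011 + 1×35.450 + 2×18.998 + 9×1.008 + 1×15.999 = 254.660 → 254.66 g/mol.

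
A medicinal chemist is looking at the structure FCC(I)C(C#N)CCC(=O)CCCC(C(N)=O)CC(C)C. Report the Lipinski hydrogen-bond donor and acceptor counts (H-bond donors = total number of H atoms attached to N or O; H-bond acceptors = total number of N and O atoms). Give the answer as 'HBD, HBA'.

2, 4

Donors: find every N or O and count the H atoms it carries.
  atom 7 (N): bond orders sum to 3 → 0 H
  atom 11 (O): bond orders sum to 2 → 0 H
  atom 17 (N): bond orders sum to 1 → 2 H
  atom 18 (O): bond orders sum to 2 → 0 H
Lipinski HBD = 2.
Acceptors: N atoms = 2, O atoms = 2 → HBA = 4.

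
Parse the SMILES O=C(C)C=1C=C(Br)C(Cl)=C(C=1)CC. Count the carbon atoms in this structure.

10

Count every carbon token in the SMILES (each C, including those in ring-closure positions and inside branches).
Carbon count: 10.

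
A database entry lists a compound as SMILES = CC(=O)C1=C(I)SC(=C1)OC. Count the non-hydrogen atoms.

Every atom symbol written in the SMILES (organic subset) is one heavy atom; implicit H are not written.
Heavy atoms by element → C:7, I:1, O:2, S:1.
Total: 11.

11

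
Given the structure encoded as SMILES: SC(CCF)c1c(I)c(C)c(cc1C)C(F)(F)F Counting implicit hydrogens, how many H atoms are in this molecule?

13

Walk through each heavy atom and fill implicit hydrogens from standard valence (C 4, N 3, O 2, S 2, halogen 1); for lowercase aromatic atoms, an aromatic c carries 1 H when it has two neighbours and 0 H with three, and aromatic n carries 0 H:
  atom 1: S, bond orders sum to 1 (valence 2) → 1 H
  atom 2: C, bond orders sum to 3 (valence 4) → 1 H
  atom 3: C, bond orders sum to 2 (valence 4) → 2 H
  atom 4: C, bond orders sum to 2 (valence 4) → 2 H
  atom 5: F (halogen, monovalent) → 0 H
  atom 6: aromatic c, 3 neighbours → 0 H
  atom 7: aromatic c, 3 neighbours → 0 H
  atom 8: I (halogen, monovalent) → 0 H
  atom 9: aromatic c, 3 neighbours → 0 H
  atom 10: C, bond orders sum to 1 (valence 4) → 3 H
  atom 11: aromatic c, 3 neighbours → 0 H
  atom 12: aromatic c, 2 neighbours → 1 H
  atom 13: aromatic c, 3 neighbours → 0 H
  atom 14: C, bond orders sum to 1 (valence 4) → 3 H
  atom 15: C, bond orders sum to 4 (valence 4) → 0 H
  atom 16: F (halogen, monovalent) → 0 H
  atom 17: F (halogen, monovalent) → 0 H
  atom 18: F (halogen, monovalent) → 0 H
Total hydrogens: 13.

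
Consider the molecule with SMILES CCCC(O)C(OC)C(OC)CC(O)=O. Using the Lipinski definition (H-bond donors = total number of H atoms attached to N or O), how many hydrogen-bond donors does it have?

2

Donors: find every N or O and count the H atoms it carries.
  atom 5 (O): bond orders sum to 1 → 1 H
  atom 7 (O): bond orders sum to 2 → 0 H
  atom 10 (O): bond orders sum to 2 → 0 H
  atom 14 (O): bond orders sum to 1 → 1 H
  atom 15 (O): bond orders sum to 2 → 0 H
Lipinski HBD = 2.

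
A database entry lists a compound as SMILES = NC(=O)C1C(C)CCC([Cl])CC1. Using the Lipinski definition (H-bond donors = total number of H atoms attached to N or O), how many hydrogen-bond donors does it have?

Donors: find every N or O and count the H atoms it carries.
  atom 1 (N): bond orders sum to 1 → 2 H
  atom 3 (O): bond orders sum to 2 → 0 H
Lipinski HBD = 2.

2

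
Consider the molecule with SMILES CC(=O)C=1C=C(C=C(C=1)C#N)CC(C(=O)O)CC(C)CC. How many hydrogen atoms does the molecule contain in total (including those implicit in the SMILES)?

Walk through each heavy atom and fill implicit hydrogens from standard valence (C 4, N 3, O 2, S 2, halogen 1):
  atom 1: C, bond orders sum to 1 (valence 4) → 3 H
  atom 2: C, bond orders sum to 4 (valence 4) → 0 H
  atom 3: O, bond orders sum to 2 (valence 2) → 0 H
  atom 4: C, bond orders sum to 4 (valence 4) → 0 H
  atom 5: C, bond orders sum to 3 (valence 4) → 1 H
  atom 6: C, bond orders sum to 4 (valence 4) → 0 H
  atom 7: C, bond orders sum to 3 (valence 4) → 1 H
  atom 8: C, bond orders sum to 4 (valence 4) → 0 H
  atom 9: C, bond orders sum to 3 (valence 4) → 1 H
  atom 10: C, bond orders sum to 4 (valence 4) → 0 H
  atom 11: N, bond orders sum to 3 (valence 3) → 0 H
  atom 12: C, bond orders sum to 2 (valence 4) → 2 H
  atom 13: C, bond orders sum to 3 (valence 4) → 1 H
  atom 14: C, bond orders sum to 4 (valence 4) → 0 H
  atom 15: O, bond orders sum to 2 (valence 2) → 0 H
  atom 16: O, bond orders sum to 1 (valence 2) → 1 H
  atom 17: C, bond orders sum to 2 (valence 4) → 2 H
  atom 18: C, bond orders sum to 3 (valence 4) → 1 H
  atom 19: C, bond orders sum to 1 (valence 4) → 3 H
  atom 20: C, bond orders sum to 2 (valence 4) → 2 H
  atom 21: C, bond orders sum to 1 (valence 4) → 3 H
Total hydrogens: 21.

21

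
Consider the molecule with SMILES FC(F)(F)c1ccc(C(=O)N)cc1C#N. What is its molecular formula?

C9H5F3N2O

Walk through each heavy atom and fill implicit hydrogens from standard valence (C 4, N 3, O 2, S 2, halogen 1); for lowercase aromatic atoms, an aromatic c carries 1 H when it has two neighbours and 0 H with three, and aromatic n carries 0 H:
  atom 1: F (halogen, monovalent) → 0 H
  atom 2: C, bond orders sum to 4 (valence 4) → 0 H
  atom 3: F (halogen, monovalent) → 0 H
  atom 4: F (halogen, monovalent) → 0 H
  atom 5: aromatic c, 3 neighbours → 0 H
  atom 6: aromatic c, 2 neighbours → 1 H
  atom 7: aromatic c, 2 neighbours → 1 H
  atom 8: aromatic c, 3 neighbours → 0 H
  atom 9: C, bond orders sum to 4 (valence 4) → 0 H
  atom 10: O, bond orders sum to 2 (valence 2) → 0 H
  atom 11: N, bond orders sum to 1 (valence 3) → 2 H
  atom 12: aromatic c, 2 neighbours → 1 H
  atom 13: aromatic c, 3 neighbours → 0 H
  atom 14: C, bond orders sum to 4 (valence 4) → 0 H
  atom 15: N, bond orders sum to 3 (valence 3) → 0 H
Totals → C:9, H:5, F:3, N:2, O:1.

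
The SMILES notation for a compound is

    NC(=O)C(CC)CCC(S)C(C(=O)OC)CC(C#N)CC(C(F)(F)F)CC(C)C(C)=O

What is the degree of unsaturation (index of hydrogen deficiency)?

5

Degree of unsaturation = (number of rings) + (number of π bonds).
Ring closures in the SMILES: 0.
π bonds: 3 double bonds (each 1 DoU), 1 triple bond (each 2 DoU) → 5 DoU from unsaturation.
Total DoU = 0 + 5 = 5.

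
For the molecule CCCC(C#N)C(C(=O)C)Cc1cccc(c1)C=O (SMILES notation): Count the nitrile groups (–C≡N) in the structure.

1

The nitrile motif appears at heavy-atom position 5 in the SMILES.
Other groups present: 1 aldehyde, 1 ketone.
Nitrile count: 1.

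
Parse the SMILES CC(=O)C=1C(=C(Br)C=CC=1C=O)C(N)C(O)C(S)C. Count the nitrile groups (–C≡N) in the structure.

Scan the SMILES for the nitrile motif — none present.
Groups that are present: 1 aldehyde, 1 hydroxyl, 1 ketone, 1 primary amine, 1 thiol.

0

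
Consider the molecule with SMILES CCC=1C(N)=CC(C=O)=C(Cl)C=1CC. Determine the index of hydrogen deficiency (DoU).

5

Molecular formula: C11H14ClNO.
DoU = (2C + 2 + N − H − X) / 2, where X is the halogen count and O/S are ignored.
    = (2·11 + 2 + 1 − 14 − 1) / 2 = 10 / 2 = 5.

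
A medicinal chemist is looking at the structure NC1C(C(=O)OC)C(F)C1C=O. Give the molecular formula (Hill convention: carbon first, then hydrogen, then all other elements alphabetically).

Walk through each heavy atom and fill implicit hydrogens from standard valence (C 4, N 3, O 2, S 2, halogen 1):
  atom 1: N, bond orders sum to 1 (valence 3) → 2 H
  atom 2: C, bond orders sum to 3 (valence 4) → 1 H
  atom 3: C, bond orders sum to 3 (valence 4) → 1 H
  atom 4: C, bond orders sum to 4 (valence 4) → 0 H
  atom 5: O, bond orders sum to 2 (valence 2) → 0 H
  atom 6: O, bond orders sum to 2 (valence 2) → 0 H
  atom 7: C, bond orders sum to 1 (valence 4) → 3 H
  atom 8: C, bond orders sum to 3 (valence 4) → 1 H
  atom 9: F (halogen, monovalent) → 0 H
  atom 10: C, bond orders sum to 3 (valence 4) → 1 H
  atom 11: C, bond orders sum to 3 (valence 4) → 1 H
  atom 12: O, bond orders sum to 2 (valence 2) → 0 H
Totals → C:7, H:10, F:1, N:1, O:3.
In Hill order: C7H10FNO3.

C7H10FNO3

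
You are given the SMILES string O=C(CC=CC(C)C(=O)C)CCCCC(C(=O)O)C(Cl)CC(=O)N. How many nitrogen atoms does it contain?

1

Scan the SMILES for N atoms (remember two-letter symbols like Cl and Br are single atoms).
Nitrogen count: 1.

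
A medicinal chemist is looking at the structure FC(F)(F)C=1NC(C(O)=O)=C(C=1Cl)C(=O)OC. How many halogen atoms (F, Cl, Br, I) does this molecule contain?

4

Halogen atoms appear at heavy-atom positions 1, 3, 4, 13 (1×Cl, 3×F).
Other groups present: 1 carboxylic acid, 1 ester.
Halogen count: 4.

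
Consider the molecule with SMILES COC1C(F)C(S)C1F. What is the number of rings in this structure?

1

In SMILES, each pair of matching ring-closure digits denotes one ring-closing bond; the number of such bonds equals the number of independent rings.
Ring-closure bonds here: 1.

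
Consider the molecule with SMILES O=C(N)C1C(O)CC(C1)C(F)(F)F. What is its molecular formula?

Walk through each heavy atom and fill implicit hydrogens from standard valence (C 4, N 3, O 2, S 2, halogen 1):
  atom 1: O, bond orders sum to 2 (valence 2) → 0 H
  atom 2: C, bond orders sum to 4 (valence 4) → 0 H
  atom 3: N, bond orders sum to 1 (valence 3) → 2 H
  atom 4: C, bond orders sum to 3 (valence 4) → 1 H
  atom 5: C, bond orders sum to 3 (valence 4) → 1 H
  atom 6: O, bond orders sum to 1 (valence 2) → 1 H
  atom 7: C, bond orders sum to 2 (valence 4) → 2 H
  atom 8: C, bond orders sum to 3 (valence 4) → 1 H
  atom 9: C, bond orders sum to 2 (valence 4) → 2 H
  atom 10: C, bond orders sum to 4 (valence 4) → 0 H
  atom 11: F (halogen, monovalent) → 0 H
  atom 12: F (halogen, monovalent) → 0 H
  atom 13: F (halogen, monovalent) → 0 H
Totals → C:7, H:10, F:3, N:1, O:2.
In Hill order: C7H10F3NO2.

C7H10F3NO2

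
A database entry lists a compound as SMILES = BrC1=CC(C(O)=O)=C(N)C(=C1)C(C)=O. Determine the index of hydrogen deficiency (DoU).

6

Molecular formula: C9H8BrNO3.
DoU = (2C + 2 + N − H − X) / 2, where X is the halogen count and O/S are ignored.
    = (2·9 + 2 + 1 − 8 − 1) / 2 = 12 / 2 = 6.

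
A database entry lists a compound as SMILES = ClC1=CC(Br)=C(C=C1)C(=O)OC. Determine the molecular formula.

C8H6BrClO2

Walk through each heavy atom and fill implicit hydrogens from standard valence (C 4, N 3, O 2, S 2, halogen 1):
  atom 1: Cl (halogen, monovalent) → 0 H
  atom 2: C, bond orders sum to 4 (valence 4) → 0 H
  atom 3: C, bond orders sum to 3 (valence 4) → 1 H
  atom 4: C, bond orders sum to 4 (valence 4) → 0 H
  atom 5: Br (halogen, monovalent) → 0 H
  atom 6: C, bond orders sum to 4 (valence 4) → 0 H
  atom 7: C, bond orders sum to 3 (valence 4) → 1 H
  atom 8: C, bond orders sum to 3 (valence 4) → 1 H
  atom 9: C, bond orders sum to 4 (valence 4) → 0 H
  atom 10: O, bond orders sum to 2 (valence 2) → 0 H
  atom 11: O, bond orders sum to 2 (valence 2) → 0 H
  atom 12: C, bond orders sum to 1 (valence 4) → 3 H
Totals → C:8, H:6, Br:1, Cl:1, O:2.
In Hill order: C8H6BrClO2.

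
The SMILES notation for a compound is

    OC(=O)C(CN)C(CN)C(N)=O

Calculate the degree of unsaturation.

Molecular formula: C6H13N3O3.
DoU = (2C + 2 + N − H − X) / 2, where X is the halogen count and O/S are ignored.
    = (2·6 + 2 + 3 − 13 − 0) / 2 = 4 / 2 = 2.

2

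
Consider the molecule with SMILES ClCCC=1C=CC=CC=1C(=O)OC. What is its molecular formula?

Walk through each heavy atom and fill implicit hydrogens from standard valence (C 4, N 3, O 2, S 2, halogen 1):
  atom 1: Cl (halogen, monovalent) → 0 H
  atom 2: C, bond orders sum to 2 (valence 4) → 2 H
  atom 3: C, bond orders sum to 2 (valence 4) → 2 H
  atom 4: C, bond orders sum to 4 (valence 4) → 0 H
  atom 5: C, bond orders sum to 3 (valence 4) → 1 H
  atom 6: C, bond orders sum to 3 (valence 4) → 1 H
  atom 7: C, bond orders sum to 3 (valence 4) → 1 H
  atom 8: C, bond orders sum to 3 (valence 4) → 1 H
  atom 9: C, bond orders sum to 4 (valence 4) → 0 H
  atom 10: C, bond orders sum to 4 (valence 4) → 0 H
  atom 11: O, bond orders sum to 2 (valence 2) → 0 H
  atom 12: O, bond orders sum to 2 (valence 2) → 0 H
  atom 13: C, bond orders sum to 1 (valence 4) → 3 H
Totals → C:10, H:11, Cl:1, O:2.

C10H11ClO2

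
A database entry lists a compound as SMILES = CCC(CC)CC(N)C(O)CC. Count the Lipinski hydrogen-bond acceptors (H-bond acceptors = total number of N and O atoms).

2

N atoms: 1; O atoms: 1.
Lipinski HBA = 1 + 1 = 2.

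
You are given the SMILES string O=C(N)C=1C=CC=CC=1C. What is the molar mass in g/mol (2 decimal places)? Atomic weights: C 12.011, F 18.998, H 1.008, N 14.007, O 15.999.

First, the molecular formula is C8H9NO (counting implicit H from valence).
  C: 8 × 12.011 = 96.088
  H: 9 × 1.008 = 9.072
  N: 1 × 14.007 = 14.007
  O: 1 × 15.999 = 15.999
Sum: 8×12.011 + 9×1.008 + 1×14.007 + 1×15.999 = 135.166 → 135.17 g/mol.

135.17 g/mol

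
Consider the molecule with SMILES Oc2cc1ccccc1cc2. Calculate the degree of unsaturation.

7

Molecular formula: C10H8O.
DoU = (2C + 2 + N − H − X) / 2, where X is the halogen count and O/S are ignored.
    = (2·10 + 2 + 0 − 8 − 0) / 2 = 14 / 2 = 7.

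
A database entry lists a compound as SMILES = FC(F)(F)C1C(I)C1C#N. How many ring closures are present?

In SMILES, each pair of matching ring-closure digits denotes one ring-closing bond; the number of such bonds equals the number of independent rings.
Ring-closure bonds here: 1.

1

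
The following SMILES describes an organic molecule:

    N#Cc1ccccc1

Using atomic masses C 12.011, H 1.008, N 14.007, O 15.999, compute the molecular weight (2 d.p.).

103.12 g/mol

First, the molecular formula is C7H5N (counting implicit H from valence).
  C: 7 × 12.011 = 84.077
  H: 5 × 1.008 = 5.040
  N: 1 × 14.007 = 14.007
Sum: 7×12.011 + 5×1.008 + 1×14.007 = 103.124 → 103.12 g/mol.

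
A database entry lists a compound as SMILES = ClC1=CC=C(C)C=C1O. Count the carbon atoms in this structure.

Count every carbon token in the SMILES (each C, including those in ring-closure positions and inside branches).
Carbon count: 7.

7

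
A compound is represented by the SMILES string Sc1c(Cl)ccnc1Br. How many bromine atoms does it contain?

Scan the SMILES for Br atoms (remember two-letter symbols like Cl and Br are single atoms).
Bromine count: 1.

1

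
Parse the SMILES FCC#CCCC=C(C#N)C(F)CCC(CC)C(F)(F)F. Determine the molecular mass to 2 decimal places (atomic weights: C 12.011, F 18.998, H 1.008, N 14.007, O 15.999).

First, the molecular formula is C15H18F5N (counting implicit H from valence).
  C: 15 × 12.011 = 180.165
  F: 5 × 18.998 = 94.990
  H: 18 × 1.008 = 18.144
  N: 1 × 14.007 = 14.007
Sum: 15×12.011 + 5×18.998 + 18×1.008 + 1×14.007 = 307.306 → 307.31 g/mol.

307.31 g/mol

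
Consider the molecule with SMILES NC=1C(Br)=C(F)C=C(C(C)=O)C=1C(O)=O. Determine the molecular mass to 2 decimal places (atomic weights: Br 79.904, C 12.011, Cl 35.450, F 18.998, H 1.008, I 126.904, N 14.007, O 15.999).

First, the molecular formula is C9H7BrFNO3 (counting implicit H from valence).
  Br: 1 × 79.904 = 79.904
  C: 9 × 12.011 = 108.099
  F: 1 × 18.998 = 18.998
  H: 7 × 1.008 = 7.056
  N: 1 × 14.007 = 14.007
  O: 3 × 15.999 = 47.997
Sum: 1×79.904 + 9×12.011 + 1×18.998 + 7×1.008 + 1×14.007 + 3×15.999 = 276.061 → 276.06 g/mol.

276.06 g/mol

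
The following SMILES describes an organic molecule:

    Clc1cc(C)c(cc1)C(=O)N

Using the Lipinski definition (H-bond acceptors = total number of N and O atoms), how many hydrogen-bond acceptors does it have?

2

N atoms: 1; O atoms: 1.
Lipinski HBA = 1 + 1 = 2.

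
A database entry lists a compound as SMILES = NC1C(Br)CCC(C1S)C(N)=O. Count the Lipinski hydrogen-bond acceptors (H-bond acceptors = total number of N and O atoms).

N atoms: 2; O atoms: 1.
Lipinski HBA = 2 + 1 = 3.

3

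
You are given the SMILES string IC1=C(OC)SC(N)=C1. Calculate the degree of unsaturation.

Molecular formula: C5H6INOS.
DoU = (2C + 2 + N − H − X) / 2, where X is the halogen count and O/S are ignored.
    = (2·5 + 2 + 1 − 6 − 1) / 2 = 6 / 2 = 3.

3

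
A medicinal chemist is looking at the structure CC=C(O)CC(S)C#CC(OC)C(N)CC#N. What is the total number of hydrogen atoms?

Walk through each heavy atom and fill implicit hydrogens from standard valence (C 4, N 3, O 2, S 2, halogen 1):
  atom 1: C, bond orders sum to 1 (valence 4) → 3 H
  atom 2: C, bond orders sum to 3 (valence 4) → 1 H
  atom 3: C, bond orders sum to 4 (valence 4) → 0 H
  atom 4: O, bond orders sum to 1 (valence 2) → 1 H
  atom 5: C, bond orders sum to 2 (valence 4) → 2 H
  atom 6: C, bond orders sum to 3 (valence 4) → 1 H
  atom 7: S, bond orders sum to 1 (valence 2) → 1 H
  atom 8: C, bond orders sum to 4 (valence 4) → 0 H
  atom 9: C, bond orders sum to 4 (valence 4) → 0 H
  atom 10: C, bond orders sum to 3 (valence 4) → 1 H
  atom 11: O, bond orders sum to 2 (valence 2) → 0 H
  atom 12: C, bond orders sum to 1 (valence 4) → 3 H
  atom 13: C, bond orders sum to 3 (valence 4) → 1 H
  atom 14: N, bond orders sum to 1 (valence 3) → 2 H
  atom 15: C, bond orders sum to 2 (valence 4) → 2 H
  atom 16: C, bond orders sum to 4 (valence 4) → 0 H
  atom 17: N, bond orders sum to 3 (valence 3) → 0 H
Total hydrogens: 18.

18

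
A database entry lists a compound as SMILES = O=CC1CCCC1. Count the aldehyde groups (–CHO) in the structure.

1

The aldehyde motif appears at heavy-atom position 2 in the SMILES.
Aldehyde count: 1.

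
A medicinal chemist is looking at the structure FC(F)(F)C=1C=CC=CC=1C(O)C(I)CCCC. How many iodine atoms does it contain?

1

Scan the SMILES for I atoms (remember two-letter symbols like Cl and Br are single atoms).
Iodine count: 1.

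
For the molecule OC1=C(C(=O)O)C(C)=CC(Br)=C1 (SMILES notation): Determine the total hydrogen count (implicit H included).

Walk through each heavy atom and fill implicit hydrogens from standard valence (C 4, N 3, O 2, S 2, halogen 1):
  atom 1: O, bond orders sum to 1 (valence 2) → 1 H
  atom 2: C, bond orders sum to 4 (valence 4) → 0 H
  atom 3: C, bond orders sum to 4 (valence 4) → 0 H
  atom 4: C, bond orders sum to 4 (valence 4) → 0 H
  atom 5: O, bond orders sum to 2 (valence 2) → 0 H
  atom 6: O, bond orders sum to 1 (valence 2) → 1 H
  atom 7: C, bond orders sum to 4 (valence 4) → 0 H
  atom 8: C, bond orders sum to 1 (valence 4) → 3 H
  atom 9: C, bond orders sum to 3 (valence 4) → 1 H
  atom 10: C, bond orders sum to 4 (valence 4) → 0 H
  atom 11: Br (halogen, monovalent) → 0 H
  atom 12: C, bond orders sum to 3 (valence 4) → 1 H
Total hydrogens: 7.

7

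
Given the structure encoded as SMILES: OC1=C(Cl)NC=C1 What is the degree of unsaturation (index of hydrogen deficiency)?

3

Degree of unsaturation = (number of rings) + (number of π bonds).
Ring closures in the SMILES: 1.
π bonds: 2 double bonds (each 1 DoU) → 2 DoU from unsaturation.
Total DoU = 1 + 2 = 3.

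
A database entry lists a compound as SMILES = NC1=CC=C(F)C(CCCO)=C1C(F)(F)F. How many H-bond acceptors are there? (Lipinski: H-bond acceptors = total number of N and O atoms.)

2

N atoms: 1; O atoms: 1.
Lipinski HBA = 1 + 1 = 2.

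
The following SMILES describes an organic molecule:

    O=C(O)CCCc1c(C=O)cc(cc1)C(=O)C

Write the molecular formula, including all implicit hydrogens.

Walk through each heavy atom and fill implicit hydrogens from standard valence (C 4, N 3, O 2, S 2, halogen 1); for lowercase aromatic atoms, an aromatic c carries 1 H when it has two neighbours and 0 H with three, and aromatic n carries 0 H:
  atom 1: O, bond orders sum to 2 (valence 2) → 0 H
  atom 2: C, bond orders sum to 4 (valence 4) → 0 H
  atom 3: O, bond orders sum to 1 (valence 2) → 1 H
  atom 4: C, bond orders sum to 2 (valence 4) → 2 H
  atom 5: C, bond orders sum to 2 (valence 4) → 2 H
  atom 6: C, bond orders sum to 2 (valence 4) → 2 H
  atom 7: aromatic c, 3 neighbours → 0 H
  atom 8: aromatic c, 3 neighbours → 0 H
  atom 9: C, bond orders sum to 3 (valence 4) → 1 H
  atom 10: O, bond orders sum to 2 (valence 2) → 0 H
  atom 11: aromatic c, 2 neighbours → 1 H
  atom 12: aromatic c, 3 neighbours → 0 H
  atom 13: aromatic c, 2 neighbours → 1 H
  atom 14: aromatic c, 2 neighbours → 1 H
  atom 15: C, bond orders sum to 4 (valence 4) → 0 H
  atom 16: O, bond orders sum to 2 (valence 2) → 0 H
  atom 17: C, bond orders sum to 1 (valence 4) → 3 H
Totals → C:13, H:14, O:4.

C13H14O4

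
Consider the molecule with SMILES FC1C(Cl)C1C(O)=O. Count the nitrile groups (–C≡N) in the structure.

Scan the SMILES for the nitrile motif — none present.
Groups that are present: 1 carboxylic acid.

0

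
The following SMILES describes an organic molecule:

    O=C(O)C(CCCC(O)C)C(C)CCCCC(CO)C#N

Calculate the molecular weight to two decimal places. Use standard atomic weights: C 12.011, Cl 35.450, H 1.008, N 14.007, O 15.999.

299.41 g/mol

First, the molecular formula is C16H29NO4 (counting implicit H from valence).
  C: 16 × 12.011 = 192.176
  H: 29 × 1.008 = 29.232
  N: 1 × 14.007 = 14.007
  O: 4 × 15.999 = 63.996
Sum: 16×12.011 + 29×1.008 + 1×14.007 + 4×15.999 = 299.411 → 299.41 g/mol.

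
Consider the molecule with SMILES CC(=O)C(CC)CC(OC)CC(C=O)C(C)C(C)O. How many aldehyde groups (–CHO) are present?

1

The aldehyde motif appears at heavy-atom position 13 in the SMILES.
Other groups present: 1 ether, 1 hydroxyl, 1 ketone.
Aldehyde count: 1.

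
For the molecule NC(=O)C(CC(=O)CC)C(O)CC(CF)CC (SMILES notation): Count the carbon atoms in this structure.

Count every carbon token in the SMILES (each C, including those in ring-closure positions and inside branches).
Carbon count: 12.

12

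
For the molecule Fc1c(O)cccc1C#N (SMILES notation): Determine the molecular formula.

C7H4FNO

Walk through each heavy atom and fill implicit hydrogens from standard valence (C 4, N 3, O 2, S 2, halogen 1); for lowercase aromatic atoms, an aromatic c carries 1 H when it has two neighbours and 0 H with three, and aromatic n carries 0 H:
  atom 1: F (halogen, monovalent) → 0 H
  atom 2: aromatic c, 3 neighbours → 0 H
  atom 3: aromatic c, 3 neighbours → 0 H
  atom 4: O, bond orders sum to 1 (valence 2) → 1 H
  atom 5: aromatic c, 2 neighbours → 1 H
  atom 6: aromatic c, 2 neighbours → 1 H
  atom 7: aromatic c, 2 neighbours → 1 H
  atom 8: aromatic c, 3 neighbours → 0 H
  atom 9: C, bond orders sum to 4 (valence 4) → 0 H
  atom 10: N, bond orders sum to 3 (valence 3) → 0 H
Totals → C:7, H:4, F:1, N:1, O:1.
In Hill order: C7H4FNO.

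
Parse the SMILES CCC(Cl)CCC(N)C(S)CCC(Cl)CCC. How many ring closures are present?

In SMILES, each pair of matching ring-closure digits denotes one ring-closing bond; the number of such bonds equals the number of independent rings.
Ring-closure bonds here: 0.

0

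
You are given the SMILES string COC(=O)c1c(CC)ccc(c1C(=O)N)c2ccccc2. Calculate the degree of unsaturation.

Molecular formula: C17H17NO3.
DoU = (2C + 2 + N − H − X) / 2, where X is the halogen count and O/S are ignored.
    = (2·17 + 2 + 1 − 17 − 0) / 2 = 20 / 2 = 10.

10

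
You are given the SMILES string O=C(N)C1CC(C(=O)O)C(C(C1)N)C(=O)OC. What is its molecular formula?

C10H16N2O5

Walk through each heavy atom and fill implicit hydrogens from standard valence (C 4, N 3, O 2, S 2, halogen 1):
  atom 1: O, bond orders sum to 2 (valence 2) → 0 H
  atom 2: C, bond orders sum to 4 (valence 4) → 0 H
  atom 3: N, bond orders sum to 1 (valence 3) → 2 H
  atom 4: C, bond orders sum to 3 (valence 4) → 1 H
  atom 5: C, bond orders sum to 2 (valence 4) → 2 H
  atom 6: C, bond orders sum to 3 (valence 4) → 1 H
  atom 7: C, bond orders sum to 4 (valence 4) → 0 H
  atom 8: O, bond orders sum to 2 (valence 2) → 0 H
  atom 9: O, bond orders sum to 1 (valence 2) → 1 H
  atom 10: C, bond orders sum to 3 (valence 4) → 1 H
  atom 11: C, bond orders sum to 3 (valence 4) → 1 H
  atom 12: C, bond orders sum to 2 (valence 4) → 2 H
  atom 13: N, bond orders sum to 1 (valence 3) → 2 H
  atom 14: C, bond orders sum to 4 (valence 4) → 0 H
  atom 15: O, bond orders sum to 2 (valence 2) → 0 H
  atom 16: O, bond orders sum to 2 (valence 2) → 0 H
  atom 17: C, bond orders sum to 1 (valence 4) → 3 H
Totals → C:10, H:16, N:2, O:5.
In Hill order: C10H16N2O5.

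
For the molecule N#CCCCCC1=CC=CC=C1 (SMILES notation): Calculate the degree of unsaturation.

6

Degree of unsaturation = (number of rings) + (number of π bonds).
Ring closures in the SMILES: 1.
π bonds: 3 double bonds (each 1 DoU), 1 triple bond (each 2 DoU) → 5 DoU from unsaturation.
Total DoU = 1 + 5 = 6.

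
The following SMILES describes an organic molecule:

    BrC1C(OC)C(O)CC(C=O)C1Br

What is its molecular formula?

C8H12Br2O3

Walk through each heavy atom and fill implicit hydrogens from standard valence (C 4, N 3, O 2, S 2, halogen 1):
  atom 1: Br (halogen, monovalent) → 0 H
  atom 2: C, bond orders sum to 3 (valence 4) → 1 H
  atom 3: C, bond orders sum to 3 (valence 4) → 1 H
  atom 4: O, bond orders sum to 2 (valence 2) → 0 H
  atom 5: C, bond orders sum to 1 (valence 4) → 3 H
  atom 6: C, bond orders sum to 3 (valence 4) → 1 H
  atom 7: O, bond orders sum to 1 (valence 2) → 1 H
  atom 8: C, bond orders sum to 2 (valence 4) → 2 H
  atom 9: C, bond orders sum to 3 (valence 4) → 1 H
  atom 10: C, bond orders sum to 3 (valence 4) → 1 H
  atom 11: O, bond orders sum to 2 (valence 2) → 0 H
  atom 12: C, bond orders sum to 3 (valence 4) → 1 H
  atom 13: Br (halogen, monovalent) → 0 H
Totals → C:8, H:12, Br:2, O:3.
In Hill order: C8H12Br2O3.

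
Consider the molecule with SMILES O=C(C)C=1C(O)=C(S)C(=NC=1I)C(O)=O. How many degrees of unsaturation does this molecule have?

Degree of unsaturation = (number of rings) + (number of π bonds).
Ring closures in the SMILES: 1.
π bonds: 5 double bonds (each 1 DoU) → 5 DoU from unsaturation.
Total DoU = 1 + 5 = 6.

6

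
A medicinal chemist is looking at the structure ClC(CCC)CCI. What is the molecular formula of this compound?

Walk through each heavy atom and fill implicit hydrogens from standard valence (C 4, N 3, O 2, S 2, halogen 1):
  atom 1: Cl (halogen, monovalent) → 0 H
  atom 2: C, bond orders sum to 3 (valence 4) → 1 H
  atom 3: C, bond orders sum to 2 (valence 4) → 2 H
  atom 4: C, bond orders sum to 2 (valence 4) → 2 H
  atom 5: C, bond orders sum to 1 (valence 4) → 3 H
  atom 6: C, bond orders sum to 2 (valence 4) → 2 H
  atom 7: C, bond orders sum to 2 (valence 4) → 2 H
  atom 8: I (halogen, monovalent) → 0 H
Totals → C:6, H:12, Cl:1, I:1.
In Hill order: C6H12ClI.

C6H12ClI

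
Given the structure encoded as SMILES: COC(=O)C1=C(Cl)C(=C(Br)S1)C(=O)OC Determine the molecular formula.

Walk through each heavy atom and fill implicit hydrogens from standard valence (C 4, N 3, O 2, S 2, halogen 1):
  atom 1: C, bond orders sum to 1 (valence 4) → 3 H
  atom 2: O, bond orders sum to 2 (valence 2) → 0 H
  atom 3: C, bond orders sum to 4 (valence 4) → 0 H
  atom 4: O, bond orders sum to 2 (valence 2) → 0 H
  atom 5: C, bond orders sum to 4 (valence 4) → 0 H
  atom 6: C, bond orders sum to 4 (valence 4) → 0 H
  atom 7: Cl (halogen, monovalent) → 0 H
  atom 8: C, bond orders sum to 4 (valence 4) → 0 H
  atom 9: C, bond orders sum to 4 (valence 4) → 0 H
  atom 10: Br (halogen, monovalent) → 0 H
  atom 11: S, bond orders sum to 2 (valence 2) → 0 H
  atom 12: C, bond orders sum to 4 (valence 4) → 0 H
  atom 13: O, bond orders sum to 2 (valence 2) → 0 H
  atom 14: O, bond orders sum to 2 (valence 2) → 0 H
  atom 15: C, bond orders sum to 1 (valence 4) → 3 H
Totals → C:8, H:6, Br:1, Cl:1, O:4, S:1.

C8H6BrClO4S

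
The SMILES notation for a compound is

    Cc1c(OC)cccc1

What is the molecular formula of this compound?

C8H10O

Walk through each heavy atom and fill implicit hydrogens from standard valence (C 4, N 3, O 2, S 2, halogen 1); for lowercase aromatic atoms, an aromatic c carries 1 H when it has two neighbours and 0 H with three, and aromatic n carries 0 H:
  atom 1: C, bond orders sum to 1 (valence 4) → 3 H
  atom 2: aromatic c, 3 neighbours → 0 H
  atom 3: aromatic c, 3 neighbours → 0 H
  atom 4: O, bond orders sum to 2 (valence 2) → 0 H
  atom 5: C, bond orders sum to 1 (valence 4) → 3 H
  atom 6: aromatic c, 2 neighbours → 1 H
  atom 7: aromatic c, 2 neighbours → 1 H
  atom 8: aromatic c, 2 neighbours → 1 H
  atom 9: aromatic c, 2 neighbours → 1 H
Totals → C:8, H:10, O:1.
In Hill order: C8H10O.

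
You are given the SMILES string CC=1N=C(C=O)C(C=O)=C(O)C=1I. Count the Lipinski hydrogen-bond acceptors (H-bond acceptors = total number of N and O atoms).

4

N atoms: 1; O atoms: 3.
Lipinski HBA = 1 + 3 = 4.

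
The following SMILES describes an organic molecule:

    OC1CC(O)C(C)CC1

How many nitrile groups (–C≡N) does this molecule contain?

0

Scan the SMILES for the nitrile motif — none present.
Groups that are present: 2 hydroxyl.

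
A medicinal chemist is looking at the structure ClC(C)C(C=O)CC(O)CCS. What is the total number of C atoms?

Count every carbon token in the SMILES (each C, including those in ring-closure positions and inside branches).
Carbon count: 8.

8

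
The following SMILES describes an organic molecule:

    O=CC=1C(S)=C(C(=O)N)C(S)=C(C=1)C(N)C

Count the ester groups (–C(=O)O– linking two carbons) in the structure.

0

Scan the SMILES for the ester motif — none present.
Groups that are present: 1 aldehyde, 1 amide, 1 primary amine, 2 thiol.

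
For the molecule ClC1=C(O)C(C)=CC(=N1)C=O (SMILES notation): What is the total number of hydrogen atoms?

Walk through each heavy atom and fill implicit hydrogens from standard valence (C 4, N 3, O 2, S 2, halogen 1):
  atom 1: Cl (halogen, monovalent) → 0 H
  atom 2: C, bond orders sum to 4 (valence 4) → 0 H
  atom 3: C, bond orders sum to 4 (valence 4) → 0 H
  atom 4: O, bond orders sum to 1 (valence 2) → 1 H
  atom 5: C, bond orders sum to 4 (valence 4) → 0 H
  atom 6: C, bond orders sum to 1 (valence 4) → 3 H
  atom 7: C, bond orders sum to 3 (valence 4) → 1 H
  atom 8: C, bond orders sum to 4 (valence 4) → 0 H
  atom 9: N, bond orders sum to 3 (valence 3) → 0 H
  atom 10: C, bond orders sum to 3 (valence 4) → 1 H
  atom 11: O, bond orders sum to 2 (valence 2) → 0 H
Total hydrogens: 6.

6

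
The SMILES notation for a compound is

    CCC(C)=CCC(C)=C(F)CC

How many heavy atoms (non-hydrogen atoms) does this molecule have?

Every atom symbol written in the SMILES (organic subset) is one heavy atom; implicit H are not written.
Heavy atoms by element → C:11, F:1.
Total: 12.

12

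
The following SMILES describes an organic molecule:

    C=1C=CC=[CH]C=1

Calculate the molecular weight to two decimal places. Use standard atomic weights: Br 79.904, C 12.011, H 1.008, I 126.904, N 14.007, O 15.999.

78.11 g/mol

First, the molecular formula is C6H6 (counting implicit H from valence).
  C: 6 × 12.011 = 72.066
  H: 6 × 1.008 = 6.048
Sum: 6×12.011 + 6×1.008 = 78.114 → 78.11 g/mol.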